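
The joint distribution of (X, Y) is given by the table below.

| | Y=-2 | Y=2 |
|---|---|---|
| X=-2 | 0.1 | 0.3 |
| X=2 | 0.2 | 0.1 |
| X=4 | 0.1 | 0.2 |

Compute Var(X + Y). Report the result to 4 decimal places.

E[X] = 1,  E[Y] = 0.4,  E[XY] = -0.4
Var(X) = 7.6 − (1)² = 6.6;  Var(Y) = 4 − (0.4)² = 3.84
Cov(X,Y) = -0.4 − (1)(0.4) = -0.8
Var(X + Y) = (1)²·6.6 + (1)²·3.84 + 2·(1)·(1)·-0.8 = 8.84

8.8400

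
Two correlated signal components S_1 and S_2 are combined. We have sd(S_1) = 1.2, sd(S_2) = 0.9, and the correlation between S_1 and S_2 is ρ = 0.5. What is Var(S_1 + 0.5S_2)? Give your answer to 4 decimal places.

2.1825

Var(S_1) = (1.2)² = 1.44;  Var(S_2) = (0.9)² = 0.81
cov(S_1,S_2) = ρ·sd(S_1)·sd(S_2) = 0.5·1.2·0.9 = 0.54
Var(S_1 + 0.5S_2) = (1)²·Var(S_1) + (0.5)²·Var(S_2) + 2·(1)·(0.5)·cov(S_1,S_2)
= 1·1.44 + 0.25·0.81 + 1·0.54 = 2.1825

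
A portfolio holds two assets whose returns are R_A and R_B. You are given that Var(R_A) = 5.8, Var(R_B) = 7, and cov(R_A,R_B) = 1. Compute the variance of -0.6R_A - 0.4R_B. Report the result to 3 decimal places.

3.688

Var(-0.6R_A - 0.4R_B) = (-0.6)²·Var(R_A) + (-0.4)²·Var(R_B) + 2·(-0.6)·(-0.4)·cov(R_A,R_B)
= 0.36·5.8 + 0.16·7 + 0.48·1 = 3.688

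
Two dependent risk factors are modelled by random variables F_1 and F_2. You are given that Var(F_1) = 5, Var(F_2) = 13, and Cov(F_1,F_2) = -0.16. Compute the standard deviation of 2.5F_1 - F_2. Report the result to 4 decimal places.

Var(2.5F_1 - F_2) = (2.5)²·Var(F_1) + (-1)²·Var(F_2) + 2·(2.5)·(-1)·Cov(F_1,F_2)
= 6.25·5 + 1·13 + -5·-0.16 = 45.05
SD(2.5F_1 - F_2) = √45.05 ≈ 6.7119

6.7119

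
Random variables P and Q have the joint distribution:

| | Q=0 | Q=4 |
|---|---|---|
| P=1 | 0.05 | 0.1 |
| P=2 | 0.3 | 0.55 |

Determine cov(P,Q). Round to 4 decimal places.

-0.0100

E[P] = 1.85,  E[Q] = 2.6
E[PQ] = 4.8
cov(P,Q) = E[PQ] − E[P]E[Q] = 4.8 − (1.85)(2.6) = -0.01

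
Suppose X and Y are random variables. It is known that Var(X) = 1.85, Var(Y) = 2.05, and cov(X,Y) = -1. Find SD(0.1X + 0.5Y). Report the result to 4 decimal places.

Var(0.1X + 0.5Y) = (0.1)²·Var(X) + (0.5)²·Var(Y) + 2·(0.1)·(0.5)·cov(X,Y)
= 0.01·1.85 + 0.25·2.05 + 0.1·-1 = 0.431
SD(0.1X + 0.5Y) = √0.431 ≈ 0.6565

0.6565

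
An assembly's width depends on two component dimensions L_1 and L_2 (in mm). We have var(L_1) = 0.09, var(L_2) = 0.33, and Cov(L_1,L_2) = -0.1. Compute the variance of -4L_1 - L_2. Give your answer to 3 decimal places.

var(-4L_1 - L_2) = (-4)²·var(L_1) + (-1)²·var(L_2) + 2·(-4)·(-1)·Cov(L_1,L_2)
= 16·0.09 + 1·0.33 + 8·-0.1 = 0.97

0.970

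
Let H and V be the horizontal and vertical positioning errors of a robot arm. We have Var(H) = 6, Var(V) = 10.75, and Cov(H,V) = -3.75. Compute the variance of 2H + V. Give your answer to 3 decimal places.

Var(2H + V) = (2)²·Var(H) + (1)²·Var(V) + 2·(2)·(1)·Cov(H,V)
= 4·6 + 1·10.75 + 4·-3.75 = 19.75

19.750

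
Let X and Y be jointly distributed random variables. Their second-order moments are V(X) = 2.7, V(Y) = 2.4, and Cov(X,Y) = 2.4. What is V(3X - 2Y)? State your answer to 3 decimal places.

5.100

V(3X - 2Y) = (3)²·V(X) + (-2)²·V(Y) + 2·(3)·(-2)·Cov(X,Y)
= 9·2.7 + 4·2.4 + -12·2.4 = 5.1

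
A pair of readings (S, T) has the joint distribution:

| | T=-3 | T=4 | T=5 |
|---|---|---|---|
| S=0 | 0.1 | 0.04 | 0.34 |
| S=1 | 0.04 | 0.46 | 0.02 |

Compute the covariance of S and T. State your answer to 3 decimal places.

E[S] = 0.52,  E[T] = 3.38
E[ST] = 1.82
Cov(S,T) = E[ST] − E[S]E[T] = 1.82 − (0.52)(3.38) = 0.0624

0.062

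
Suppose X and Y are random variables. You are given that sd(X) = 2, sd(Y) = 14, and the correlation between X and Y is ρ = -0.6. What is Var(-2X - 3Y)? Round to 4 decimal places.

Var(X) = (2)² = 4;  Var(Y) = (14)² = 196
Cov(X,Y) = ρ·sd(X)·sd(Y) = -0.6·2·14 = -16.8
Var(-2X - 3Y) = (-2)²·Var(X) + (-3)²·Var(Y) + 2·(-2)·(-3)·Cov(X,Y)
= 4·4 + 9·196 + 12·-16.8 = 1578.4

1578.4000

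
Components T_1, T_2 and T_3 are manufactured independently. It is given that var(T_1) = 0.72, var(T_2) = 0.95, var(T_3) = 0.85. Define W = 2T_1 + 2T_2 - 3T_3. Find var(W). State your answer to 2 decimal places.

14.33

By independence, var(W) = (2)²var(T_1) + (2)²var(T_2) + (-3)²var(T_3)
= (2)²·0.72 + (2)²·0.95 + (-3)²·0.85 = 14.33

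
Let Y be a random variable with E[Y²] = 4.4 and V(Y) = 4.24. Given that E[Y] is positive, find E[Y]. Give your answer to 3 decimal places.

0.400

(E[Y])² = E[Y²] − V(Y) = 4.4 − 4.24 = 0.16
E[Y] = √0.16 = 0.4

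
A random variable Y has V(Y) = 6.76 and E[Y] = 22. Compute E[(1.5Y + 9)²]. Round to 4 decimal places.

1779.2100

E[1.5Y + 9] = 1.5·22 + 9 = 42
V(1.5Y + 9) = (1.5)²·6.76 = 15.21
E[(1.5Y + 9)²] = V((1.5Y + 9)) + (E[(1.5Y + 9)])² = 15.21 + (42)² = 1779.21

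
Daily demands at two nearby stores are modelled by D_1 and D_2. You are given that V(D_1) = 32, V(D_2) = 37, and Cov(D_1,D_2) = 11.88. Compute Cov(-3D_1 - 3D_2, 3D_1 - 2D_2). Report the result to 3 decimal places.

Cov(-3D_1 - 3D_2, 3D_1 - 2D_2) = (-3)(3)V(D_1) + (-3)(-2)V(D_2) + [(-3)(-2) + (-3)(3)]Cov(D_1,D_2)
= -9·32 + 6·37 + -3·11.88 = -101.64

-101.640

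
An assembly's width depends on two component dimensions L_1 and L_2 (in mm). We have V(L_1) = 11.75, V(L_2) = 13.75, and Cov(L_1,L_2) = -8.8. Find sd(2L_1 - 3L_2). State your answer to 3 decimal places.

V(2L_1 - 3L_2) = (2)²·V(L_1) + (-3)²·V(L_2) + 2·(2)·(-3)·Cov(L_1,L_2)
= 4·11.75 + 9·13.75 + -12·-8.8 = 276.35
sd(2L_1 - 3L_2) = √276.35 ≈ 16.624

16.624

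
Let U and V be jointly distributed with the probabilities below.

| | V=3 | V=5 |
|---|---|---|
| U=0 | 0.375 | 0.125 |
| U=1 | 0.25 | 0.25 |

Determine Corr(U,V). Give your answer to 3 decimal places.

E[U] = 0.5,  E[V] = 3.75
E[UV] = 2
cov(U,V) = E[UV] − E[U]E[V] = 2 − (0.5)(3.75) = 0.125
Var(U) = 0.25,  Var(V) = 0.9375
ρ = 0.125 / √(0.25·0.9375) ≈ 0.258

0.258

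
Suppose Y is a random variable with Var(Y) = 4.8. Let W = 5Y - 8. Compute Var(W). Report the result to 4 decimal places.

120.0000

Var(5Y - 8) = (5)²·Var(Y) = 25·4.8 = 120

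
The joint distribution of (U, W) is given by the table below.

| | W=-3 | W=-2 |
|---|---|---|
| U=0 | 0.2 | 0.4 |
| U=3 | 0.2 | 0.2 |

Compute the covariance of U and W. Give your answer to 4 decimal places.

-0.1200

E[U] = 1.2,  E[W] = -2.4
E[UW] = -3
Cov(U,W) = E[UW] − E[U]E[W] = -3 − (1.2)(-2.4) = -0.12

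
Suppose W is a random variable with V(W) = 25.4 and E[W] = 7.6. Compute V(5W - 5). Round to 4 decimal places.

635.0000

V(5W - 5) = (5)²·V(W) = 25·25.4 = 635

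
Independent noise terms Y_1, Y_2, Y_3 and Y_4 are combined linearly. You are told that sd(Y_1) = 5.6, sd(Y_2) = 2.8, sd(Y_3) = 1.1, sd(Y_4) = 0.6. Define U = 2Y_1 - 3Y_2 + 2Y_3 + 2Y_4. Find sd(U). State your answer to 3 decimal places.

14.223

Var(Y_1) = 31.36, Var(Y_2) = 7.84, Var(Y_3) = 1.21, Var(Y_4) = 0.36
By independence, Var(U) = (2)²Var(Y_1) + (-3)²Var(Y_2) + (2)²Var(Y_3) + (2)²Var(Y_4)
= (2)²·31.36 + (-3)²·7.84 + (2)²·1.21 + (2)²·0.36 = 202.28
sd(U) = √202.28 ≈ 14.223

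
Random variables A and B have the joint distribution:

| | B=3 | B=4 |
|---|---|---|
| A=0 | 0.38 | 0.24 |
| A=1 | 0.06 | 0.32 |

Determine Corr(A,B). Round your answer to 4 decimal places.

E[A] = 0.38,  E[B] = 3.56
E[AB] = 1.46
Cov(A,B) = E[AB] − E[A]E[B] = 1.46 − (0.38)(3.56) = 0.1072
Var(A) = 0.2356,  Var(B) = 0.2464
ρ = 0.1072 / √(0.2356·0.2464) ≈ 0.4449

0.4449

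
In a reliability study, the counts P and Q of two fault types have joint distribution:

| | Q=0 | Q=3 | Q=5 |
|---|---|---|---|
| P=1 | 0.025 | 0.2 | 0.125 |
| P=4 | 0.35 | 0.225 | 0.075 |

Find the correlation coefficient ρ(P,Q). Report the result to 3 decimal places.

E[P] = 2.95,  E[Q] = 2.275
E[PQ] = 5.425
cov(P,Q) = E[PQ] − E[P]E[Q] = 5.425 − (2.95)(2.275) = -1.28625
V(P) = 2.0475,  V(Q) = 3.649375
ρ = -1.28625 / √(2.0475·3.649375) ≈ -0.471

-0.471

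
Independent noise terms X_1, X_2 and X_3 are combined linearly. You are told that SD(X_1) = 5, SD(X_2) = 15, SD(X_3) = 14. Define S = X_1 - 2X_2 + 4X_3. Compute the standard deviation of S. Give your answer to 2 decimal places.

63.73

Var(X_1) = 25, Var(X_2) = 225, Var(X_3) = 196
By independence, Var(S) = (1)²Var(X_1) + (-2)²Var(X_2) + (4)²Var(X_3)
= (1)²·25 + (-2)²·225 + (4)²·196 = 4061
SD(S) = √4061 ≈ 63.73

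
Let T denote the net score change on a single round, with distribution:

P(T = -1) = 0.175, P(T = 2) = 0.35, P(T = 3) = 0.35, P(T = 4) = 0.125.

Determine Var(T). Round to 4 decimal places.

2.4194

E[T] = (-1)(0.175) + (2)(0.35) + (3)(0.35) + (4)(0.125) = 2.075
E[T²] = (-1)²(0.175) + (2)²(0.35) + (3)²(0.35) + (4)²(0.125) = 6.725
Var(T) = E[T²] − (E[T])² = 6.725 − (2.075)² = 2.419375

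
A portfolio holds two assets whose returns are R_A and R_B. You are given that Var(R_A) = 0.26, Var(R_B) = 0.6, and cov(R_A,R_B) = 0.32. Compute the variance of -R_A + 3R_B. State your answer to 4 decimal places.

Var(-R_A + 3R_B) = (-1)²·Var(R_A) + (3)²·Var(R_B) + 2·(-1)·(3)·cov(R_A,R_B)
= 1·0.26 + 9·0.6 + -6·0.32 = 3.74

3.7400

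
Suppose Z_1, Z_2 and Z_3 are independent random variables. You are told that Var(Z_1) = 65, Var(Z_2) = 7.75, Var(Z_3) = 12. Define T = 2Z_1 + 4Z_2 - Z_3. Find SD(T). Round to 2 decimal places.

19.90

By independence, Var(T) = (2)²Var(Z_1) + (4)²Var(Z_2) + (-1)²Var(Z_3)
= (2)²·65 + (4)²·7.75 + (-1)²·12 = 396
SD(T) = √396 ≈ 19.90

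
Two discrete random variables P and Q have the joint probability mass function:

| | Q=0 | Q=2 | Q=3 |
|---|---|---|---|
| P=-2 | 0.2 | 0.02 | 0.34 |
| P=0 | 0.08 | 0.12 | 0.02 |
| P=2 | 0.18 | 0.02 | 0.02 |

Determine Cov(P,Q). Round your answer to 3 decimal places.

-0.927

E[P] = -0.68,  E[Q] = 1.46
E[PQ] = -1.92
Cov(P,Q) = E[PQ] − E[P]E[Q] = -1.92 − (-0.68)(1.46) = -0.9272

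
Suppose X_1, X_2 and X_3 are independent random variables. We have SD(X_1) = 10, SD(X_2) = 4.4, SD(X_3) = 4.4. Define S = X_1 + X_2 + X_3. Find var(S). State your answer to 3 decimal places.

138.720

var(X_1) = 100, var(X_2) = 19.36, var(X_3) = 19.36
By independence, var(S) = (1)²var(X_1) + (1)²var(X_2) + (1)²var(X_3)
= (1)²·100 + (1)²·19.36 + (1)²·19.36 = 138.72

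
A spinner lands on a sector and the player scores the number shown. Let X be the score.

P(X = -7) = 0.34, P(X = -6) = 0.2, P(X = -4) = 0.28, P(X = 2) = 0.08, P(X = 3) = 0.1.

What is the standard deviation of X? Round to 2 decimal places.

3.40

E[X] = (-7)(0.34) + (-6)(0.2) + (-4)(0.28) + (2)(0.08) + (3)(0.1) = -4.24
E[X²] = (-7)²(0.34) + (-6)²(0.2) + (-4)²(0.28) + (2)²(0.08) + (3)²(0.1) = 29.56
Var(X) = E[X²] − (E[X])² = 29.56 − (-4.24)² = 11.5824
sd(X) = √11.5824 ≈ 3.40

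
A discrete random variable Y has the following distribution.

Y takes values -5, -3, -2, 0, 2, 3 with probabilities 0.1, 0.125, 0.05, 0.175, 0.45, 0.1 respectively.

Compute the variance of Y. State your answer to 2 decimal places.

E[Y] = (-5)(0.1) + (-3)(0.125) + (-2)(0.05) + (0)(0.175) + (2)(0.45) + (3)(0.1) = 0.225
E[Y²] = (-5)²(0.1) + (-3)²(0.125) + (-2)²(0.05) + (0)²(0.175) + (2)²(0.45) + (3)²(0.1) = 6.525
Var(Y) = E[Y²] − (E[Y])² = 6.525 − (0.225)² = 6.474375

6.47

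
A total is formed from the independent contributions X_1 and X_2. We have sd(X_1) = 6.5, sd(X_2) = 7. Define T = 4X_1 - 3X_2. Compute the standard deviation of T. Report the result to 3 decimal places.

33.422

V(X_1) = 42.25, V(X_2) = 49
By independence, V(T) = (4)²V(X_1) + (-3)²V(X_2)
= (4)²·42.25 + (-3)²·49 = 1117
sd(T) = √1117 ≈ 33.422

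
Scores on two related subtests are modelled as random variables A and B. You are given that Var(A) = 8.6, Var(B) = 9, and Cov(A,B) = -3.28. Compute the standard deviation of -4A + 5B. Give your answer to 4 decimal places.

22.2216

Var(-4A + 5B) = (-4)²·Var(A) + (5)²·Var(B) + 2·(-4)·(5)·Cov(A,B)
= 16·8.6 + 25·9 + -40·-3.28 = 493.8
SD(-4A + 5B) = √493.8 ≈ 22.2216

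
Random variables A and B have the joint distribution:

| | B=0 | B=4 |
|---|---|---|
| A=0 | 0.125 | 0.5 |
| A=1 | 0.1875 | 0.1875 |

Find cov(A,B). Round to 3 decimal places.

-0.281

E[A] = 0.375,  E[B] = 2.75
E[AB] = 0.75
cov(A,B) = E[AB] − E[A]E[B] = 0.75 − (0.375)(2.75) = -0.28125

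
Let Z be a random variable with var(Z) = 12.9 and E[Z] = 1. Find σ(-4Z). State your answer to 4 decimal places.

var(-4Z) = (-4)²·12.9 = 206.4
σ(-4Z) = √206.4 ≈ 14.3666

14.3666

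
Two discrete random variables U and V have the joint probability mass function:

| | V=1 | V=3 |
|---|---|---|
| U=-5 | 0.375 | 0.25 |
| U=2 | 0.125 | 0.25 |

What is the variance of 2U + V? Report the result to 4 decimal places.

50.4375

E[U] = -2.375,  E[V] = 2,  E[UV] = -3.875
var(U) = 17.125 − (-2.375)² = 11.484375;  var(V) = 5 − (2)² = 1
cov(U,V) = -3.875 − (-2.375)(2) = 0.875
var(2U + V) = (2)²·11.484375 + (1)²·1 + 2·(2)·(1)·0.875 = 50.4375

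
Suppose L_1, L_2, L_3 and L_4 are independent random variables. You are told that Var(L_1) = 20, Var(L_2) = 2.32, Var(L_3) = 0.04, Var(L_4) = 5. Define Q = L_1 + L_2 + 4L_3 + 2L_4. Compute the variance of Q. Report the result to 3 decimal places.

By independence, Var(Q) = (1)²Var(L_1) + (1)²Var(L_2) + (4)²Var(L_3) + (2)²Var(L_4)
= (1)²·20 + (1)²·2.32 + (4)²·0.04 + (2)²·5 = 42.96

42.960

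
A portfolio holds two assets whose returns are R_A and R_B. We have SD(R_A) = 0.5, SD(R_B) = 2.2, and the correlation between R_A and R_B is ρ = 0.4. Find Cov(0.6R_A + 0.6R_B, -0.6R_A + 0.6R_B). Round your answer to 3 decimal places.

1.652

Var(R_A) = (0.5)² = 0.25;  Var(R_B) = (2.2)² = 4.84
Cov(R_A,R_B) = ρ·SD(R_A)·SD(R_B) = 0.4·0.5·2.2 = 0.44
Cov(0.6R_A + 0.6R_B, -0.6R_A + 0.6R_B) = (0.6)(-0.6)Var(R_A) + (0.6)(0.6)Var(R_B) + [(0.6)(0.6) + (0.6)(-0.6)]Cov(R_A,R_B)
= -0.36·0.25 + 0.36·4.84 + 0·0.44 = 1.6524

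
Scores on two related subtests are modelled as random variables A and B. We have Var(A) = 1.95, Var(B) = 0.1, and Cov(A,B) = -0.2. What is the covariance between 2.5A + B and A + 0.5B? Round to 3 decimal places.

4.475

Cov(2.5A + B, A + 0.5B) = (2.5)(1)Var(A) + (1)(0.5)Var(B) + [(2.5)(0.5) + (1)(1)]Cov(A,B)
= 2.5·1.95 + 0.5·0.1 + 2.25·-0.2 = 4.475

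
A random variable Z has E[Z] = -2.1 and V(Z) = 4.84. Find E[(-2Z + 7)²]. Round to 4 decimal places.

144.8000

E[-2Z + 7] = -2·-2.1 + 7 = 11.2
V(-2Z + 7) = (-2)²·4.84 = 19.36
E[(-2Z + 7)²] = V((-2Z + 7)) + (E[(-2Z + 7)])² = 19.36 + (11.2)² = 144.8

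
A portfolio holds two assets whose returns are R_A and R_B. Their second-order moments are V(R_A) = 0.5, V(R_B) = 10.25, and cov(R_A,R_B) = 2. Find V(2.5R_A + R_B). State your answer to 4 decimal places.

23.3750

V(2.5R_A + R_B) = (2.5)²·V(R_A) + (1)²·V(R_B) + 2·(2.5)·(1)·cov(R_A,R_B)
= 6.25·0.5 + 1·10.25 + 5·2 = 23.375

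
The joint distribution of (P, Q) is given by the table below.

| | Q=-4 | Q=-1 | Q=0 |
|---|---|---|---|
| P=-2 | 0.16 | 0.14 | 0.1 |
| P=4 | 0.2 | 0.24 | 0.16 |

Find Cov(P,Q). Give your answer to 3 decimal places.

0.312

E[P] = 1.6,  E[Q] = -1.82
E[PQ] = -2.6
Cov(P,Q) = E[PQ] − E[P]E[Q] = -2.6 − (1.6)(-1.82) = 0.312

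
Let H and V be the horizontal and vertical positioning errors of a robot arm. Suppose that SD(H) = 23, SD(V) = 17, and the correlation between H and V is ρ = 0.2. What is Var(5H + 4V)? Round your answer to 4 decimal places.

20977.0000

Var(H) = (23)² = 529;  Var(V) = (17)² = 289
Cov(H,V) = ρ·SD(H)·SD(V) = 0.2·23·17 = 78.2
Var(5H + 4V) = (5)²·Var(H) + (4)²·Var(V) + 2·(5)·(4)·Cov(H,V)
= 25·529 + 16·289 + 40·78.2 = 20977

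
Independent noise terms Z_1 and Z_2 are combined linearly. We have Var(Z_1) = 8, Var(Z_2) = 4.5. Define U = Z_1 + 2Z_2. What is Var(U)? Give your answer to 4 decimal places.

By independence, Var(U) = (1)²Var(Z_1) + (2)²Var(Z_2)
= (1)²·8 + (2)²·4.5 = 26

26.0000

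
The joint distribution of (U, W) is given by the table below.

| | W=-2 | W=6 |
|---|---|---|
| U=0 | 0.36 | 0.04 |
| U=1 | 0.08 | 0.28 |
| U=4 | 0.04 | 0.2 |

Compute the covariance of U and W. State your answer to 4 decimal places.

3.1488

E[U] = 1.32,  E[W] = 2.16
E[UW] = 6
cov(U,W) = E[UW] − E[U]E[W] = 6 − (1.32)(2.16) = 3.1488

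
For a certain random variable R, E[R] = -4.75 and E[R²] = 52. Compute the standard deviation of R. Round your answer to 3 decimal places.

5.426

Var(R) = 52 − (-4.75)² = 29.4375
SD(R) = √29.4375 ≈ 5.426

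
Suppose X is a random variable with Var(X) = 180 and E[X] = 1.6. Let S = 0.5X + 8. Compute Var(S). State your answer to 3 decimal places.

Var(0.5X + 8) = (0.5)²·Var(X) = 0.25·180 = 45

45.000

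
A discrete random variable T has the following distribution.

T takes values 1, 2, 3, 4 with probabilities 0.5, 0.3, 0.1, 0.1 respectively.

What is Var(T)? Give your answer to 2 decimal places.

E[T] = (1)(0.5) + (2)(0.3) + (3)(0.1) + (4)(0.1) = 1.8
E[T²] = (1)²(0.5) + (2)²(0.3) + (3)²(0.1) + (4)²(0.1) = 4.2
Var(T) = E[T²] − (E[T])² = 4.2 − (1.8)² = 0.96

0.96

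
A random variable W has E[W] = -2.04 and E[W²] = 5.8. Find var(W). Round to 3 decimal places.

1.638

var(W) = 5.8 − (-2.04)² = 1.6384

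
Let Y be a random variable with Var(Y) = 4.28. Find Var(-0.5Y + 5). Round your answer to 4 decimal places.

Var(-0.5Y + 5) = (-0.5)²·Var(Y) = 0.25·4.28 = 1.07

1.0700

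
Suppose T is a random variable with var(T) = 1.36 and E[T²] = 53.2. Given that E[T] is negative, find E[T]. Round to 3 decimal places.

-7.200

(E[T])² = E[T²] − var(T) = 53.2 − 1.36 = 51.84
E[T] = −√51.84 = -7.2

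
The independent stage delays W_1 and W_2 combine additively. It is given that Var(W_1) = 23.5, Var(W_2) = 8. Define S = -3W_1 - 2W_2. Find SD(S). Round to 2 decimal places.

By independence, Var(S) = (-3)²Var(W_1) + (-2)²Var(W_2)
= (-3)²·23.5 + (-2)²·8 = 243.5
SD(S) = √243.5 ≈ 15.60

15.60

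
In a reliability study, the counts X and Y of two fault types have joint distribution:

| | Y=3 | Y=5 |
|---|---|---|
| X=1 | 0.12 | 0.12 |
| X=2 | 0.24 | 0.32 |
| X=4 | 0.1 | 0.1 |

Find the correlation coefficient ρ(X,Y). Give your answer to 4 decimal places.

-0.0127

E[X] = 2.16,  E[Y] = 4.08
E[XY] = 8.8
Cov(X,Y) = E[XY] − E[X]E[Y] = 8.8 − (2.16)(4.08) = -0.0128
V(X) = 1.0144,  V(Y) = 0.9936
ρ = -0.0128 / √(1.0144·0.9936) ≈ -0.0127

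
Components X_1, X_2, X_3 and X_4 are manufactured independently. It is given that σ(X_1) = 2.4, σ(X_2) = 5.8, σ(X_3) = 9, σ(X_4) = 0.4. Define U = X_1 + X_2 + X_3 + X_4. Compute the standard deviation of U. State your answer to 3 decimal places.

10.980

Var(X_1) = 5.76, Var(X_2) = 33.64, Var(X_3) = 81, Var(X_4) = 0.16
By independence, Var(U) = (1)²Var(X_1) + (1)²Var(X_2) + (1)²Var(X_3) + (1)²Var(X_4)
= (1)²·5.76 + (1)²·33.64 + (1)²·81 + (1)²·0.16 = 120.56
σ(U) = √120.56 ≈ 10.980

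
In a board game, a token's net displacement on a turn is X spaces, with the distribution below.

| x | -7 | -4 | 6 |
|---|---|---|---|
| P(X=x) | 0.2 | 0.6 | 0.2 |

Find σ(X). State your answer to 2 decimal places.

4.45

E[X] = (-7)(0.2) + (-4)(0.6) + (6)(0.2) = -2.6
E[X²] = (-7)²(0.2) + (-4)²(0.6) + (6)²(0.2) = 26.6
var(X) = E[X²] − (E[X])² = 26.6 − (-2.6)² = 19.84
σ(X) = √19.84 ≈ 4.45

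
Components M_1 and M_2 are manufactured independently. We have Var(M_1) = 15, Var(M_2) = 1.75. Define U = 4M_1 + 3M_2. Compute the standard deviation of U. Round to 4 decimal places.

By independence, Var(U) = (4)²Var(M_1) + (3)²Var(M_2)
= (4)²·15 + (3)²·1.75 = 255.75
SD(U) = √255.75 ≈ 15.9922

15.9922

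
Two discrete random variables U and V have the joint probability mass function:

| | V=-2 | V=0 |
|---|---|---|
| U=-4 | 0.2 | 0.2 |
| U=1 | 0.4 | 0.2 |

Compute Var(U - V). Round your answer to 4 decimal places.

7.7600

E[U] = -1,  E[V] = -1.2,  E[UV] = 0.8
Var(U) = 7 − (-1)² = 6;  Var(V) = 2.4 − (-1.2)² = 0.96
Cov(U,V) = 0.8 − (-1)(-1.2) = -0.4
Var(U - V) = (1)²·6 + (-1)²·0.96 + 2·(1)·(-1)·-0.4 = 7.76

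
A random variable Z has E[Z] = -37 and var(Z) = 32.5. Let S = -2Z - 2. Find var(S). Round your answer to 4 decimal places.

130.0000

var(-2Z - 2) = (-2)²·var(Z) = 4·32.5 = 130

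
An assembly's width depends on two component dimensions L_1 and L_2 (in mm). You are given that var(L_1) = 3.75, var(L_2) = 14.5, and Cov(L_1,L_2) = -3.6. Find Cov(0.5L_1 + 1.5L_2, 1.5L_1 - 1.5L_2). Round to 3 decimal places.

-35.213

Cov(0.5L_1 + 1.5L_2, 1.5L_1 - 1.5L_2) = (0.5)(1.5)var(L_1) + (1.5)(-1.5)var(L_2) + [(0.5)(-1.5) + (1.5)(1.5)]Cov(L_1,L_2)
= 0.75·3.75 + -2.25·14.5 + 1.5·-3.6 = -35.2125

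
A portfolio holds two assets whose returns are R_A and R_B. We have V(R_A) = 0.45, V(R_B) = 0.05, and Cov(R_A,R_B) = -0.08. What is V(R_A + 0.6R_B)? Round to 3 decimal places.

0.372

V(R_A + 0.6R_B) = (1)²·V(R_A) + (0.6)²·V(R_B) + 2·(1)·(0.6)·Cov(R_A,R_B)
= 1·0.45 + 0.36·0.05 + 1.2·-0.08 = 0.372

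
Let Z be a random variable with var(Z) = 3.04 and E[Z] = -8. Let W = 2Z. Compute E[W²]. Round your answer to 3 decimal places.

E[2Z] = 2·-8 = -16
var(2Z) = (2)²·3.04 = 12.16
E[W²] = var(W) + (E[W])² = 12.16 + (-16)² = 268.16

268.160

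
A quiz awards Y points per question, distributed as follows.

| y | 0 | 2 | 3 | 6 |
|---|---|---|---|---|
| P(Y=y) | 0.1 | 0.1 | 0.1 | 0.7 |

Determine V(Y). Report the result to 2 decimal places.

4.41

E[Y] = (0)(0.1) + (2)(0.1) + (3)(0.1) + (6)(0.7) = 4.7
E[Y²] = (0)²(0.1) + (2)²(0.1) + (3)²(0.1) + (6)²(0.7) = 26.5
V(Y) = E[Y²] − (E[Y])² = 26.5 − (4.7)² = 4.41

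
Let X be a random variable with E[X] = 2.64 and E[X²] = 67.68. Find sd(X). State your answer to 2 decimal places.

7.79

Var(X) = 67.68 − (2.64)² = 60.7104
sd(X) = √60.7104 ≈ 7.79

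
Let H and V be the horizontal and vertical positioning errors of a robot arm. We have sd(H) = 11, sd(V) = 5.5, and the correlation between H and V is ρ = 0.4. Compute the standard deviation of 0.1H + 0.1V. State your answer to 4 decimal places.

Var(H) = (11)² = 121;  Var(V) = (5.5)² = 30.25
Cov(H,V) = ρ·sd(H)·sd(V) = 0.4·11·5.5 = 24.2
Var(0.1H + 0.1V) = (0.1)²·Var(H) + (0.1)²·Var(V) + 2·(0.1)·(0.1)·Cov(H,V)
= 0.01·121 + 0.01·30.25 + 0.02·24.2 = 1.9965
sd(0.1H + 0.1V) = √1.9965 ≈ 1.4130

1.4130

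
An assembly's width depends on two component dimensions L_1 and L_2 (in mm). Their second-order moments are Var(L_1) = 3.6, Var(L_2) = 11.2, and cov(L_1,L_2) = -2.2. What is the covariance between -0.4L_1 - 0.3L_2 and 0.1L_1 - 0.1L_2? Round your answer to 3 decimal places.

0.170

cov(-0.4L_1 - 0.3L_2, 0.1L_1 - 0.1L_2) = (-0.4)(0.1)Var(L_1) + (-0.3)(-0.1)Var(L_2) + [(-0.4)(-0.1) + (-0.3)(0.1)]cov(L_1,L_2)
= -0.04·3.6 + 0.03·11.2 + 0.01·-2.2 = 0.17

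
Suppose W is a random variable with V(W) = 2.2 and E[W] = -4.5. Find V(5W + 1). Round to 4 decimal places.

V(5W + 1) = (5)²·V(W) = 25·2.2 = 55

55.0000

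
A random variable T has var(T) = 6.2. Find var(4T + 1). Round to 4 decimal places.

var(4T + 1) = (4)²·var(T) = 16·6.2 = 99.2

99.2000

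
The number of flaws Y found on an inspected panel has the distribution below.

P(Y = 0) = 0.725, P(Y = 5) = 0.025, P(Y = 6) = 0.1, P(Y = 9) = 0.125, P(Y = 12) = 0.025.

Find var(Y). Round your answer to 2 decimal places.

13.33

E[Y] = (0)(0.725) + (5)(0.025) + (6)(0.1) + (9)(0.125) + (12)(0.025) = 2.15
E[Y²] = (0)²(0.725) + (5)²(0.025) + (6)²(0.1) + (9)²(0.125) + (12)²(0.025) = 17.95
var(Y) = E[Y²] − (E[Y])² = 17.95 − (2.15)² = 13.3275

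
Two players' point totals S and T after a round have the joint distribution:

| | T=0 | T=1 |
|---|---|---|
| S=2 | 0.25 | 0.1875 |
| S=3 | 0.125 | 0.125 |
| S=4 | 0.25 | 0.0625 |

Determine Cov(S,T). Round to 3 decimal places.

-0.078

E[S] = 2.875,  E[T] = 0.375
E[ST] = 1
Cov(S,T) = E[ST] − E[S]E[T] = 1 − (2.875)(0.375) = -0.078125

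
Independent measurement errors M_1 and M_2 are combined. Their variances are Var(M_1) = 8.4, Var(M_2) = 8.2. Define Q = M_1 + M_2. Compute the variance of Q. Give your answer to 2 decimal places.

16.60

By independence, Var(Q) = (1)²Var(M_1) + (1)²Var(M_2)
= (1)²·8.4 + (1)²·8.2 = 16.6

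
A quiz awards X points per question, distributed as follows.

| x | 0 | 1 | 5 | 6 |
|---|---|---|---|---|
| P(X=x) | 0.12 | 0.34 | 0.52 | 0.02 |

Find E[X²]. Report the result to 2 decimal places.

E[X²] = (0)²(0.12) + (1)²(0.34) + (5)²(0.52) + (6)²(0.02) = 14.06

14.06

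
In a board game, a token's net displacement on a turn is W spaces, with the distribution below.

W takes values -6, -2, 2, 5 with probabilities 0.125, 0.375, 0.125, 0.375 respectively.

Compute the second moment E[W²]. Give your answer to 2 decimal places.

E[W²] = (-6)²(0.125) + (-2)²(0.375) + (2)²(0.125) + (5)²(0.375) = 15.875

15.88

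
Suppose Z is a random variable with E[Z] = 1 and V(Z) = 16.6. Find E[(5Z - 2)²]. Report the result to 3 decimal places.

E[5Z - 2] = 5·1 − 2 = 3
V(5Z - 2) = (5)²·16.6 = 415
E[(5Z - 2)²] = V((5Z - 2)) + (E[(5Z - 2)])² = 415 + (3)² = 424

424.000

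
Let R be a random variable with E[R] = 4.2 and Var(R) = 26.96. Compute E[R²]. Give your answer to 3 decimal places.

44.600

E[R²] = Var(R) + (E[R])² = 26.96 + (4.2)² = 44.6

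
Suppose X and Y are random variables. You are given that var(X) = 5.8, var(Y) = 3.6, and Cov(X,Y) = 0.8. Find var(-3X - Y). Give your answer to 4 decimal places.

var(-3X - Y) = (-3)²·var(X) + (-1)²·var(Y) + 2·(-3)·(-1)·Cov(X,Y)
= 9·5.8 + 1·3.6 + 6·0.8 = 60.6

60.6000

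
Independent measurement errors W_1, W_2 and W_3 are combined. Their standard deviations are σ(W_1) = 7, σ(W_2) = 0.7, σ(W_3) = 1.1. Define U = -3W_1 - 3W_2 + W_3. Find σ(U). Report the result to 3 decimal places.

Var(W_1) = 49, Var(W_2) = 0.49, Var(W_3) = 1.21
By independence, Var(U) = (-3)²Var(W_1) + (-3)²Var(W_2) + (1)²Var(W_3)
= (-3)²·49 + (-3)²·0.49 + (1)²·1.21 = 446.62
σ(U) = √446.62 ≈ 21.133

21.133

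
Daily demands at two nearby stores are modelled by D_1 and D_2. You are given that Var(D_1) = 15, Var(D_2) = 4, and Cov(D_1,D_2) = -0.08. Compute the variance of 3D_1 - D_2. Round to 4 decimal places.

139.4800

Var(3D_1 - D_2) = (3)²·Var(D_1) + (-1)²·Var(D_2) + 2·(3)·(-1)·Cov(D_1,D_2)
= 9·15 + 1·4 + -6·-0.08 = 139.48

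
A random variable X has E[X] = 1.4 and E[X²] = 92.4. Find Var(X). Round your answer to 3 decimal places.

90.440

Var(X) = 92.4 − (1.4)² = 90.44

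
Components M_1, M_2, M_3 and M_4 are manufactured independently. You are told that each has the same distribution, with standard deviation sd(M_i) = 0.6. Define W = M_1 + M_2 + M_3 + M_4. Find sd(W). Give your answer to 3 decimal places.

Var(M_i) = (0.6)² = 0.36
By independence, Var(W) = (1)²Var(M_1) + (1)²Var(M_2) + (1)²Var(M_3) + (1)²Var(M_4)
= (1)²·0.36 + (1)²·0.36 + (1)²·0.36 + (1)²·0.36 = 1.44
sd(W) = √1.44 ≈ 1.200

1.200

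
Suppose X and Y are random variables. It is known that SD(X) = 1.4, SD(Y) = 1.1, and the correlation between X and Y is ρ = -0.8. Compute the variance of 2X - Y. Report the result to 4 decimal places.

V(X) = (1.4)² = 1.96;  V(Y) = (1.1)² = 1.21
Cov(X,Y) = ρ·SD(X)·SD(Y) = -0.8·1.4·1.1 = -1.232
V(2X - Y) = (2)²·V(X) + (-1)²·V(Y) + 2·(2)·(-1)·Cov(X,Y)
= 4·1.96 + 1·1.21 + -4·-1.232 = 13.978

13.9780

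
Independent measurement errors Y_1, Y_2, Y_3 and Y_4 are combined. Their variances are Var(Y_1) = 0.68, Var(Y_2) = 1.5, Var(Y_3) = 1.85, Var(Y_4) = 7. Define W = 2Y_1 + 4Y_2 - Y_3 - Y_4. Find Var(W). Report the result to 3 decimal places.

35.570

By independence, Var(W) = (2)²Var(Y_1) + (4)²Var(Y_2) + (-1)²Var(Y_3) + (-1)²Var(Y_4)
= (2)²·0.68 + (4)²·1.5 + (-1)²·1.85 + (-1)²·7 = 35.57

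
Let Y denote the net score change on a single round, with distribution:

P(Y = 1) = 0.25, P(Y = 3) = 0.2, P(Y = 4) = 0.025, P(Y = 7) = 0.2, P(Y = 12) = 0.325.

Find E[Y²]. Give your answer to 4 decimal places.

59.0500

E[Y²] = (1)²(0.25) + (3)²(0.2) + (4)²(0.025) + (7)²(0.2) + (12)²(0.325) = 59.05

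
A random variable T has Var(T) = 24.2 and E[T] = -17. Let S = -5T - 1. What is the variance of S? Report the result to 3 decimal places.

Var(-5T - 1) = (-5)²·Var(T) = 25·24.2 = 605

605.000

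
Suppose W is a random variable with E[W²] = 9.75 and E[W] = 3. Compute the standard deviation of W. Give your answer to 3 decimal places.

var(W) = 9.75 − (3)² = 0.75
σ(W) = √0.75 ≈ 0.866

0.866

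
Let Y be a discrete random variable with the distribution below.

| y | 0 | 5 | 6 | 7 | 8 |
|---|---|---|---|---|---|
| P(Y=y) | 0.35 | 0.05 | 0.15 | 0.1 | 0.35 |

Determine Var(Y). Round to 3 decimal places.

12.328

E[Y] = (0)(0.35) + (5)(0.05) + (6)(0.15) + (7)(0.1) + (8)(0.35) = 4.65
E[Y²] = (0)²(0.35) + (5)²(0.05) + (6)²(0.15) + (7)²(0.1) + (8)²(0.35) = 33.95
Var(Y) = E[Y²] − (E[Y])² = 33.95 − (4.65)² = 12.3275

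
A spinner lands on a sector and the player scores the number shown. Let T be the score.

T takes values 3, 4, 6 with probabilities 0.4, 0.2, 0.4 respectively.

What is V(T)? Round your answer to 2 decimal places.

1.84

E[T] = (3)(0.4) + (4)(0.2) + (6)(0.4) = 4.4
E[T²] = (3)²(0.4) + (4)²(0.2) + (6)²(0.4) = 21.2
V(T) = E[T²] − (E[T])² = 21.2 − (4.4)² = 1.84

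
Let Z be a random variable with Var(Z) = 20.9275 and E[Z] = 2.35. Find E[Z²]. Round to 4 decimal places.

E[Z²] = Var(Z) + (E[Z])² = 20.9275 + (2.35)² = 26.45

26.4500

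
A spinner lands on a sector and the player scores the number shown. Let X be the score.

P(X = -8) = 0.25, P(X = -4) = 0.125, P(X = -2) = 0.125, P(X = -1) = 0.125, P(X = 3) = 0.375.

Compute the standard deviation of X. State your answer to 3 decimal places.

4.352

E[X] = (-8)(0.25) + (-4)(0.125) + (-2)(0.125) + (-1)(0.125) + (3)(0.375) = -1.75
E[X²] = (-8)²(0.25) + (-4)²(0.125) + (-2)²(0.125) + (-1)²(0.125) + (3)²(0.375) = 22
Var(X) = E[X²] − (E[X])² = 22 − (-1.75)² = 18.9375
sd(X) = √18.9375 ≈ 4.352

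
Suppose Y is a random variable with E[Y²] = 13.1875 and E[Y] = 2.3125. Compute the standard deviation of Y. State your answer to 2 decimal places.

Var(Y) = 13.1875 − (2.3125)² = 7.83984375
sd(Y) = √7.83984375 ≈ 2.80

2.80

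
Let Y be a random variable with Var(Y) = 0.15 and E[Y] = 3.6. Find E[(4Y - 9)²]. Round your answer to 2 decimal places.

31.56

E[4Y - 9] = 4·3.6 − 9 = 5.4
Var(4Y - 9) = (4)²·0.15 = 2.4
E[(4Y - 9)²] = Var((4Y - 9)) + (E[(4Y - 9)])² = 2.4 + (5.4)² = 31.56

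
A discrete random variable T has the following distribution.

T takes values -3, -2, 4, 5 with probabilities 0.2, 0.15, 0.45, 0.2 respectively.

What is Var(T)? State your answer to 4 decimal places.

E[T] = (-3)(0.2) + (-2)(0.15) + (4)(0.45) + (5)(0.2) = 1.9
E[T²] = (-3)²(0.2) + (-2)²(0.15) + (4)²(0.45) + (5)²(0.2) = 14.6
Var(T) = E[T²] − (E[T])² = 14.6 − (1.9)² = 10.99

10.9900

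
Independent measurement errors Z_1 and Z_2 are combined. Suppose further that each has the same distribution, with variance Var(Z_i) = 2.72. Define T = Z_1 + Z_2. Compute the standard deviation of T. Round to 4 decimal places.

2.3324

By independence, Var(T) = (1)²Var(Z_1) + (1)²Var(Z_2)
= (1)²·2.72 + (1)²·2.72 = 5.44
SD(T) = √5.44 ≈ 2.3324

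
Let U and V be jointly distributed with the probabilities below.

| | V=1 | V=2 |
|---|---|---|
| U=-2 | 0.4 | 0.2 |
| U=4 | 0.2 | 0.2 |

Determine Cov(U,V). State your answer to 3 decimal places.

0.240

E[U] = 0.4,  E[V] = 1.4
E[UV] = 0.8
Cov(U,V) = E[UV] − E[U]E[V] = 0.8 − (0.4)(1.4) = 0.24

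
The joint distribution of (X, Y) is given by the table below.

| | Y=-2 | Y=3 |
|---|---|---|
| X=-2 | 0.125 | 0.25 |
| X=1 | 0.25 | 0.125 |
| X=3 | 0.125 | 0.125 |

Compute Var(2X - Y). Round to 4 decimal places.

25.9375

E[X] = 0.375,  E[Y] = 0.5,  E[XY] = -0.75
Var(X) = 4.125 − (0.375)² = 3.984375;  Var(Y) = 6.5 − (0.5)² = 6.25
Cov(X,Y) = -0.75 − (0.375)(0.5) = -0.9375
Var(2X - Y) = (2)²·3.984375 + (-1)²·6.25 + 2·(2)·(-1)·-0.9375 = 25.9375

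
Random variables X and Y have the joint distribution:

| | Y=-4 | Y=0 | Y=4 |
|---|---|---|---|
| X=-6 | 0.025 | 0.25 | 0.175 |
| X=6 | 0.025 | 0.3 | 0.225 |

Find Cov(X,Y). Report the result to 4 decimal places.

E[X] = 0.6,  E[Y] = 1.4
E[XY] = 1.2
Cov(X,Y) = E[XY] − E[X]E[Y] = 1.2 − (0.6)(1.4) = 0.36

0.3600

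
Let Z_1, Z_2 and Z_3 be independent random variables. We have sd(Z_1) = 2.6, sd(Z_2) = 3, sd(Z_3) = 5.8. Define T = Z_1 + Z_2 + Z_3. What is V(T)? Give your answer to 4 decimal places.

49.4000

V(Z_1) = 6.76, V(Z_2) = 9, V(Z_3) = 33.64
By independence, V(T) = (1)²V(Z_1) + (1)²V(Z_2) + (1)²V(Z_3)
= (1)²·6.76 + (1)²·9 + (1)²·33.64 = 49.4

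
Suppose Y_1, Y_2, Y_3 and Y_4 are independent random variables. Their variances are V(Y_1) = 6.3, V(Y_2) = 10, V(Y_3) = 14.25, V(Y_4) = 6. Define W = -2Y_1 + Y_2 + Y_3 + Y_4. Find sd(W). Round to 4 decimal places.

7.4465

By independence, V(W) = (-2)²V(Y_1) + (1)²V(Y_2) + (1)²V(Y_3) + (1)²V(Y_4)
= (-2)²·6.3 + (1)²·10 + (1)²·14.25 + (1)²·6 = 55.45
sd(W) = √55.45 ≈ 7.4465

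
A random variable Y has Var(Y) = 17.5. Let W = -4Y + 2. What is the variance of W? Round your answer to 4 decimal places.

Var(-4Y + 2) = (-4)²·Var(Y) = 16·17.5 = 280

280.0000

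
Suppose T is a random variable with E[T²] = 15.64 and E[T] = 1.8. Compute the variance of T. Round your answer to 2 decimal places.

12.40

var(T) = 15.64 − (1.8)² = 12.4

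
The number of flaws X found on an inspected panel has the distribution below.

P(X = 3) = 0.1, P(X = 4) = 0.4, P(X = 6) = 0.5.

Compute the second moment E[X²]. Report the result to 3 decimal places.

25.300

E[X²] = (3)²(0.1) + (4)²(0.4) + (6)²(0.5) = 25.3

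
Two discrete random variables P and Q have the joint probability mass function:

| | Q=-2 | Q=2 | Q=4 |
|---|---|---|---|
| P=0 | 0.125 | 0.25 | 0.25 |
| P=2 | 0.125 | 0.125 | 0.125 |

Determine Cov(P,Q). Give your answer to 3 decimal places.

E[P] = 0.75,  E[Q] = 1.75
E[PQ] = 1
Cov(P,Q) = E[PQ] − E[P]E[Q] = 1 − (0.75)(1.75) = -0.3125

-0.313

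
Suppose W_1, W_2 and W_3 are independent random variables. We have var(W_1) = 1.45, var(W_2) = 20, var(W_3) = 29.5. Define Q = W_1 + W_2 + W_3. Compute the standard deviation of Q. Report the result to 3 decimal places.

7.138

By independence, var(Q) = (1)²var(W_1) + (1)²var(W_2) + (1)²var(W_3)
= (1)²·1.45 + (1)²·20 + (1)²·29.5 = 50.95
SD(Q) = √50.95 ≈ 7.138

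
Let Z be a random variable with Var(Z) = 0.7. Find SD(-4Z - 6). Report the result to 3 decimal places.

3.347

Var(-4Z - 6) = (-4)²·0.7 = 11.2
SD(-4Z - 6) = √11.2 ≈ 3.347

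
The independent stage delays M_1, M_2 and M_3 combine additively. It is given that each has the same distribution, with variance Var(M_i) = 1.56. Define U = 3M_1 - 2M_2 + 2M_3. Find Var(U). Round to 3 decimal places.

By independence, Var(U) = (3)²Var(M_1) + (-2)²Var(M_2) + (2)²Var(M_3)
= (3)²·1.56 + (-2)²·1.56 + (2)²·1.56 = 26.52

26.520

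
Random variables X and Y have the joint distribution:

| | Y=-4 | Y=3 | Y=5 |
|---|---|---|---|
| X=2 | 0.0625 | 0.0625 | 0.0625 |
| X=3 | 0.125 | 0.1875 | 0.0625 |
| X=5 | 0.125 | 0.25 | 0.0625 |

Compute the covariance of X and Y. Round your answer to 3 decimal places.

0.059

E[X] = 3.6875,  E[Y] = 1.1875
E[XY] = 4.4375
Cov(X,Y) = E[XY] − E[X]E[Y] = 4.4375 − (3.6875)(1.1875) = 0.05859375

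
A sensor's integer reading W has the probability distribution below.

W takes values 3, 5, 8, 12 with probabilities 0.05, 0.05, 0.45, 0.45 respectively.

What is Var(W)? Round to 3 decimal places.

6.940

E[W] = (3)(0.05) + (5)(0.05) + (8)(0.45) + (12)(0.45) = 9.4
E[W²] = (3)²(0.05) + (5)²(0.05) + (8)²(0.45) + (12)²(0.45) = 95.3
Var(W) = E[W²] − (E[W])² = 95.3 − (9.4)² = 6.94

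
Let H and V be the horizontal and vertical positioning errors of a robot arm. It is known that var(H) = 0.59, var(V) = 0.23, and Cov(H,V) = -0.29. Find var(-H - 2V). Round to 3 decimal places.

var(-H - 2V) = (-1)²·var(H) + (-2)²·var(V) + 2·(-1)·(-2)·Cov(H,V)
= 1·0.59 + 4·0.23 + 4·-0.29 = 0.35

0.350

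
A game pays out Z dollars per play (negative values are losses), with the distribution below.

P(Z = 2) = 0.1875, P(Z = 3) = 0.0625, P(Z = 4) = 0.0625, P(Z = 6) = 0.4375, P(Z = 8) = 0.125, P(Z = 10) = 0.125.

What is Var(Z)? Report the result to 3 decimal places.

6.215

E[Z] = (2)(0.1875) + (3)(0.0625) + (4)(0.0625) + (6)(0.4375) + (8)(0.125) + (10)(0.125) = 5.6875
E[Z²] = (2)²(0.1875) + (3)²(0.0625) + (4)²(0.0625) + (6)²(0.4375) + (8)²(0.125) + (10)²(0.125) = 38.5625
Var(Z) = E[Z²] − (E[Z])² = 38.5625 − (5.6875)² = 6.21484375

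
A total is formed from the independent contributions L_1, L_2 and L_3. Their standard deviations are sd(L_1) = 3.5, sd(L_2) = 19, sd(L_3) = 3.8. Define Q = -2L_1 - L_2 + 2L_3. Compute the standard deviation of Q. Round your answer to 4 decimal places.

Var(L_1) = 12.25, Var(L_2) = 361, Var(L_3) = 14.44
By independence, Var(Q) = (-2)²Var(L_1) + (-1)²Var(L_2) + (2)²Var(L_3)
= (-2)²·12.25 + (-1)²·361 + (2)²·14.44 = 467.76
sd(Q) = √467.76 ≈ 21.6278

21.6278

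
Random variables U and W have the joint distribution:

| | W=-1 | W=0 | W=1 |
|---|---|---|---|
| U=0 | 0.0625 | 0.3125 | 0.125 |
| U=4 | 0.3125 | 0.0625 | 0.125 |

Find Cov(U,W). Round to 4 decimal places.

-0.5000

E[U] = 2,  E[W] = -0.125
E[UW] = -0.75
Cov(U,W) = E[UW] − E[U]E[W] = -0.75 − (2)(-0.125) = -0.5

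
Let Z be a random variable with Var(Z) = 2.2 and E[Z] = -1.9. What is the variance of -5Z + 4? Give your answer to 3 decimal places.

Var(-5Z + 4) = (-5)²·Var(Z) = 25·2.2 = 55

55.000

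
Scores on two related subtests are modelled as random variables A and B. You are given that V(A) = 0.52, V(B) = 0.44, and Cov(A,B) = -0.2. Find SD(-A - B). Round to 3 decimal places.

V(-A - B) = (-1)²·V(A) + (-1)²·V(B) + 2·(-1)·(-1)·Cov(A,B)
= 1·0.52 + 1·0.44 + 2·-0.2 = 0.56
SD(-A - B) = √0.56 ≈ 0.748

0.748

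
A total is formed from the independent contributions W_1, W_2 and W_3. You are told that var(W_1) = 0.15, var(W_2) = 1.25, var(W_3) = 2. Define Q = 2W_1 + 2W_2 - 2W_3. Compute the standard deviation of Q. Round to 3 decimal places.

3.688

By independence, var(Q) = (2)²var(W_1) + (2)²var(W_2) + (-2)²var(W_3)
= (2)²·0.15 + (2)²·1.25 + (-2)²·2 = 13.6
SD(Q) = √13.6 ≈ 3.688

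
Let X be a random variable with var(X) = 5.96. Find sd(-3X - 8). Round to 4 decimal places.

7.3239

var(-3X - 8) = (-3)²·5.96 = 53.64
sd(-3X - 8) = √53.64 ≈ 7.3239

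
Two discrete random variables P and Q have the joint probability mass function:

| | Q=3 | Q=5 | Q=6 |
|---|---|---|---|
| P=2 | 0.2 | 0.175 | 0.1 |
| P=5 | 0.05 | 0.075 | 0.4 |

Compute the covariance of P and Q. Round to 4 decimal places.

0.9000

E[P] = 3.575,  E[Q] = 5
E[PQ] = 18.775
Cov(P,Q) = E[PQ] − E[P]E[Q] = 18.775 − (3.575)(5) = 0.9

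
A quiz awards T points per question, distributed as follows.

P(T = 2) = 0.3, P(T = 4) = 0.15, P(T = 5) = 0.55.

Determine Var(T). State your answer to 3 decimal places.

E[T] = (2)(0.3) + (4)(0.15) + (5)(0.55) = 3.95
E[T²] = (2)²(0.3) + (4)²(0.15) + (5)²(0.55) = 17.35
Var(T) = E[T²] − (E[T])² = 17.35 − (3.95)² = 1.7475

1.748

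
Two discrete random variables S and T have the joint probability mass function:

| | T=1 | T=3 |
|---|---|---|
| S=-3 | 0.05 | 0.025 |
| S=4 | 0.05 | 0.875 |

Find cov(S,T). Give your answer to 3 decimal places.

E[S] = 3.475,  E[T] = 2.8
E[ST] = 10.325
cov(S,T) = E[ST] − E[S]E[T] = 10.325 − (3.475)(2.8) = 0.595

0.595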